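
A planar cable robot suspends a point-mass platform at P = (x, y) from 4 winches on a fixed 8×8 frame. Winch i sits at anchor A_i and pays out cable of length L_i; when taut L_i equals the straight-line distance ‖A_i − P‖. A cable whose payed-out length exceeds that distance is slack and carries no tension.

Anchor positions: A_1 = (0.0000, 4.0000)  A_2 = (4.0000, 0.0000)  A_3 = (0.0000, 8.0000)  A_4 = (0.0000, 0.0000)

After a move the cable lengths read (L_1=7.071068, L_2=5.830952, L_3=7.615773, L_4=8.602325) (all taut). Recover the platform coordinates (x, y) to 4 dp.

(7.0000, 5.0000)

circle eqns → linear via eq_j − eq_1; set q_j = A_j·A_j − L_j²
q_1 = 0.0000+16.0000−50.0000 = -34.0000
-8.0000·x + 8.0000·y = q_1−q_2 = -16.0000
0.0000·x − 8.0000·y = q_1−q_3 = -40.0000
0.0000·x + 8.0000·y = q_1−q_4 = 40.0000
solve first two rows → x=7.0000, y=5.0000
check cable 4: ‖A_4−P‖² = 74.0000 ≈ L_4² = 74.0000 ✓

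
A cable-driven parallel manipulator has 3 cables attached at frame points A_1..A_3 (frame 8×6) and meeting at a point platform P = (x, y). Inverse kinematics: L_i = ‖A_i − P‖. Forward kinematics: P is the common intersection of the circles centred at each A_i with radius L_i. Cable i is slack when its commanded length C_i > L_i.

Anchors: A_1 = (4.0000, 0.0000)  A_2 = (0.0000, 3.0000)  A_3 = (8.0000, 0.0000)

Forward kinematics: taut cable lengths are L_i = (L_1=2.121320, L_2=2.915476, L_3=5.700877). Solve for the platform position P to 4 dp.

(2.5000, 1.5000)

expand ‖A_i−P‖²=L_i² and subtract eq 1 (c_i ≔ ‖A_i‖²−L_i²)
c_1 = 16.0000+0.0000−4.5000 = 11.5000
eq1−eq2 → [8.0000  -6.0000]·P = 11.0000
eq1−eq3 → [-8.0000  0.0000]·P = -20.0000
2×2 solve → P = (2.5000, 1.5000)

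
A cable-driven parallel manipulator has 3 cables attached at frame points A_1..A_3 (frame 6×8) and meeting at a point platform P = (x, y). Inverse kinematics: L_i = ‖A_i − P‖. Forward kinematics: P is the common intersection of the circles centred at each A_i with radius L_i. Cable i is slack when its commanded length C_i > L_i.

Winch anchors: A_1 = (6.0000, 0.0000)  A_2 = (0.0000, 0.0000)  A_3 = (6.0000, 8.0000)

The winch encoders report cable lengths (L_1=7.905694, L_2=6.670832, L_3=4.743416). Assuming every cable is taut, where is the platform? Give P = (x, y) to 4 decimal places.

(1.5000, 6.5000)

expand ‖A_i−P‖²=L_i² and subtract eq 1 (c_i ≔ ‖A_i‖²−L_i²)
c_1 = 36.0000+0.0000−62.5000 = -26.5000
eq1−eq2 → [12.0000  0.0000]·P = 18.0000
eq1−eq3 → [0.0000  -16.0000]·P = -104.0000
2×2 solve → P = (1.5000, 6.5000)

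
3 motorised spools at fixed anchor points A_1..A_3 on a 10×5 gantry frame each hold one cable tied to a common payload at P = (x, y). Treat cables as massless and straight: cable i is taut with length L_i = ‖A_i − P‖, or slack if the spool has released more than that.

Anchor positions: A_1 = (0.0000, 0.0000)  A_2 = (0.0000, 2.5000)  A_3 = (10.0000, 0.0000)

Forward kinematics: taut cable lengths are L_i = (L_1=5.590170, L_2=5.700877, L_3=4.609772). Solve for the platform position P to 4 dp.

(5.5000, 1.0000)

each cable: (A_i−P)·(A_i−P) = L_i²; let c_i = ‖A_i‖²−L_i²
c_1 = 0.0000+0.0000−31.2500 = -31.2500
row 1: 0.0000x − 5.0000y = -5.0000  (c_2=-26.2500)
row 2: -20.0000x + 0.0000y = -110.0000  (c_3=78.7500)
Cramer on rows 1–2 → x = 5.5000, y = 1.0000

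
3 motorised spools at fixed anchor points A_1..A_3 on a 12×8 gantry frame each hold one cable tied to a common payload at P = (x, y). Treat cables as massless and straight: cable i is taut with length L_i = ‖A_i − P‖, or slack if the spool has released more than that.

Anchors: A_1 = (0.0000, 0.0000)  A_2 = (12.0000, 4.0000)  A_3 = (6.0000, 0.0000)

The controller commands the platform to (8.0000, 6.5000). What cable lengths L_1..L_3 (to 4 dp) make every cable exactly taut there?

cable 1: Δx=-8.0000, Δy=-6.5000; L_1 = √(Δx²+Δy²) = 10.3078
cable 2: Δx=4.0000, Δy=-2.5000; L_2 = √(Δx²+Δy²) = 4.7170
cable 3: Δx=-2.0000, Δy=-6.5000; L_3 = √(Δx²+Δy²) = 6.8007

(10.3078, 4.7170, 6.8007)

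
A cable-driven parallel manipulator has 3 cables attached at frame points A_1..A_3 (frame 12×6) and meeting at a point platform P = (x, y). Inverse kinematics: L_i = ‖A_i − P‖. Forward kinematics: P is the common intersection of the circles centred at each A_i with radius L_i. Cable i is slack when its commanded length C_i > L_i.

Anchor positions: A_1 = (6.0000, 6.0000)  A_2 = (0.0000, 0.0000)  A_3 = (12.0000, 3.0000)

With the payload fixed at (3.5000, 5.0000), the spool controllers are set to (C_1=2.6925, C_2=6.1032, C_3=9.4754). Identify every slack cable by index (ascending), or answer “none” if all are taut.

3

cable 1: √((2.5000)²+(1.0000)²)=2.6926, C_1=2.6925: taut
cable 2: √((-3.5000)²+(-5.0000)²)=6.1033, C_2=6.1032: taut
cable 3: √((8.5000)²+(-2.0000)²)=8.7321, C_3=9.4754: slack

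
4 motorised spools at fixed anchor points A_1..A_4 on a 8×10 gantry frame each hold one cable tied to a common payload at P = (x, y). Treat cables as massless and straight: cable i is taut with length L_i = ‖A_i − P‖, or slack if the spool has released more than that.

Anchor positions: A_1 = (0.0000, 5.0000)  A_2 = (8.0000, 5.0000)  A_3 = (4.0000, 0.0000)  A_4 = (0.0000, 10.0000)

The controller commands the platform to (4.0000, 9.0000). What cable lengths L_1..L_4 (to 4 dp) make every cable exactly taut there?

L_1 = √((0.0000−4.0000)² + (5.0000−9.0000)²) = 5.6569
L_2 = √((8.0000−4.0000)² + (5.0000−9.0000)²) = 5.6569
L_3 = √((4.0000−4.0000)² + (0.0000−9.0000)²) = 9.0000
L_4 = √((0.0000−4.0000)² + (10.0000−9.0000)²) = 4.1231

(5.6569, 5.6569, 9.0000, 4.1231)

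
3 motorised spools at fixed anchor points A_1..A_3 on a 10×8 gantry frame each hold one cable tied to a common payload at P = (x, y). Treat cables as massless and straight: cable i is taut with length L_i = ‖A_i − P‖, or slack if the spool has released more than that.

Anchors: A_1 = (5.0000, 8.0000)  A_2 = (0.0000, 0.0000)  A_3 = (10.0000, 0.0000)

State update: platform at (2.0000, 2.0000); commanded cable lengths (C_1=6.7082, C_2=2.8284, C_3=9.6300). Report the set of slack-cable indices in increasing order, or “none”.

cable 1: L_1 = ‖A_1−P‖ = 6.7082;  C_1 = 6.7082 → taut
cable 2: L_2 = ‖A_2−P‖ = 2.8284;  C_2 = 2.8284 → taut
cable 3: L_3 = ‖A_3−P‖ = 8.2462;  C_3 = 9.6300 → slack

3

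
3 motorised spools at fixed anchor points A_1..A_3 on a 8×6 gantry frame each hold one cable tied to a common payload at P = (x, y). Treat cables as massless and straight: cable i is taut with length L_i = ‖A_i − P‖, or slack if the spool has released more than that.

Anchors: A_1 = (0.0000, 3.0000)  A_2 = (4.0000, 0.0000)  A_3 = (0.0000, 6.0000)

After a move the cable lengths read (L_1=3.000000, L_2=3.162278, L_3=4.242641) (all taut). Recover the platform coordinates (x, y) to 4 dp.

expand ‖A_i−P‖²=L_i² and subtract eq 1 (q_i ≔ ‖A_i‖²−L_i²)
q_1 = 0.0000+9.0000−9.0000 = 0.0000
eq1−eq2 → [-8.0000  6.0000]·P = -6.0000
eq1−eq3 → [0.0000  -6.0000]·P = -18.0000
2×2 solve → P = (3.0000, 3.0000)

(3.0000, 3.0000)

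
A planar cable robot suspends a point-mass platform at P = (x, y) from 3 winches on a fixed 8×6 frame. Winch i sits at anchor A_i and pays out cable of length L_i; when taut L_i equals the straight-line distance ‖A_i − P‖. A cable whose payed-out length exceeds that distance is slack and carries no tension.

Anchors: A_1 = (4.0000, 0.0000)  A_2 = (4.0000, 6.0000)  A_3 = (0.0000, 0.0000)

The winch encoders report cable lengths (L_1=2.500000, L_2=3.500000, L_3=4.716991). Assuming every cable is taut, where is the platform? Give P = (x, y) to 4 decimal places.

circle eqns → linear via eq_j − eq_1; set c_j = A_j·A_j − L_j²
c_1 = 16.0000+0.0000−6.2500 = 9.7500
0.0000·x − 12.0000·y = c_1−c_2 = -30.0000
8.0000·x + 0.0000·y = c_1−c_3 = 32.0000
solve first two rows → x=4.0000, y=2.5000

(4.0000, 2.5000)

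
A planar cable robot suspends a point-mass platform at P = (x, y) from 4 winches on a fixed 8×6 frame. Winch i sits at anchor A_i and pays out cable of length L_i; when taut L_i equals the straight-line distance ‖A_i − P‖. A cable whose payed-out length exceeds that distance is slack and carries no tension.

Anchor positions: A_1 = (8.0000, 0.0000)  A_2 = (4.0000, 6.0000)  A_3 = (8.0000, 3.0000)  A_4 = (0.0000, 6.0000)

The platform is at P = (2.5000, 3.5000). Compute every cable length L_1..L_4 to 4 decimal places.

cable 1: Δx=5.5000, Δy=-3.5000; L_1 = √(Δx²+Δy²) = 6.5192
cable 2: Δx=1.5000, Δy=2.5000; L_2 = √(Δx²+Δy²) = 2.9155
cable 3: Δx=5.5000, Δy=-0.5000; L_3 = √(Δx²+Δy²) = 5.5227
cable 4: Δx=-2.5000, Δy=2.5000; L_4 = √(Δx²+Δy²) = 3.5355

(6.5192, 2.9155, 5.5227, 3.5355)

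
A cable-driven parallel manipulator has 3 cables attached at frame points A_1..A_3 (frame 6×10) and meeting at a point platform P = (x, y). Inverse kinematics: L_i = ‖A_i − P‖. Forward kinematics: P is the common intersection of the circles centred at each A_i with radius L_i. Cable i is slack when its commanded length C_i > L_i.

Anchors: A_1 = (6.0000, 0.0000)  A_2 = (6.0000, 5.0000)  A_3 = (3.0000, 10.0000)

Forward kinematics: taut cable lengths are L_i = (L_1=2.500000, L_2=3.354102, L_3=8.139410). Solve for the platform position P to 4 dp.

(4.5000, 2.0000)

each cable: (A_i−P)·(A_i−P) = L_i²; let q_i = ‖A_i‖²−L_i²
q_1 = 36.0000+0.0000−6.2500 = 29.7500
row 1: 0.0000x − 10.0000y = -20.0000  (q_2=49.7500)
row 2: 6.0000x − 20.0000y = -13.0000  (q_3=42.7500)
Cramer on rows 1–2 → x = 4.5000, y = 2.0000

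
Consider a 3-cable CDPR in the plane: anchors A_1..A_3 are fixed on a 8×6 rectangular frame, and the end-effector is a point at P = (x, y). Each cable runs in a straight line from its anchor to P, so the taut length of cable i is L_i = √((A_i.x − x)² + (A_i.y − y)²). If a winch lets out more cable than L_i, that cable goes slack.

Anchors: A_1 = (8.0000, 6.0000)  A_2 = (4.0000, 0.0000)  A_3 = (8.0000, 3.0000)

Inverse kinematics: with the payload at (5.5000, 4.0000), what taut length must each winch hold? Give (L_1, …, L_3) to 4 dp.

(3.2016, 4.2720, 2.6926)

cable 1: Δx=2.5000, Δy=2.0000; L_1 = √(Δx²+Δy²) = 3.2016
cable 2: Δx=-1.5000, Δy=-4.0000; L_2 = √(Δx²+Δy²) = 4.2720
cable 3: Δx=2.5000, Δy=-1.0000; L_3 = √(Δx²+Δy²) = 2.6926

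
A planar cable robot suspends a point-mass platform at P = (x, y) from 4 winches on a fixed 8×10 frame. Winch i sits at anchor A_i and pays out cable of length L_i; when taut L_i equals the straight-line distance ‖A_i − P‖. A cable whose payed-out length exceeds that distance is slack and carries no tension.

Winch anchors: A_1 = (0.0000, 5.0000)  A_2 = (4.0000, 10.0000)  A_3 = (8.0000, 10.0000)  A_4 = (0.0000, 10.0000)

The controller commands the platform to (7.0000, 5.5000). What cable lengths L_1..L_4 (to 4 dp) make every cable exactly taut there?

(7.0178, 5.4083, 4.6098, 8.3217)

L_1 = √((0.0000−7.0000)² + (5.0000−5.5000)²) = 7.0178
L_2 = √((4.0000−7.0000)² + (10.0000−5.5000)²) = 5.4083
L_3 = √((8.0000−7.0000)² + (10.0000−5.5000)²) = 4.6098
L_4 = √((0.0000−7.0000)² + (10.0000−5.5000)²) = 8.3217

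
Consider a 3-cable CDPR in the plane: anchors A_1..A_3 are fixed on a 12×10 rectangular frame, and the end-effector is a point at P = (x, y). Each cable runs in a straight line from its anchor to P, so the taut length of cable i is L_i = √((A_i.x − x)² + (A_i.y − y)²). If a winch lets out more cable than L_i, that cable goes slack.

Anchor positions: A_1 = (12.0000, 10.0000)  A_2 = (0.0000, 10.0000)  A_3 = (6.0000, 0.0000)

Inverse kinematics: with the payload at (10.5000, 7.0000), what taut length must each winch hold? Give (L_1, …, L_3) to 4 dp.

(3.3541, 10.9202, 8.3217)

L_1: Δ = A_1−P = (1.5000, 3.0000) → ‖Δ‖ = √11.2500 = 3.3541
L_2: Δ = A_2−P = (-10.5000, 3.0000) → ‖Δ‖ = √119.2500 = 10.9202
L_3: Δ = A_3−P = (-4.5000, -7.0000) → ‖Δ‖ = √69.2500 = 8.3217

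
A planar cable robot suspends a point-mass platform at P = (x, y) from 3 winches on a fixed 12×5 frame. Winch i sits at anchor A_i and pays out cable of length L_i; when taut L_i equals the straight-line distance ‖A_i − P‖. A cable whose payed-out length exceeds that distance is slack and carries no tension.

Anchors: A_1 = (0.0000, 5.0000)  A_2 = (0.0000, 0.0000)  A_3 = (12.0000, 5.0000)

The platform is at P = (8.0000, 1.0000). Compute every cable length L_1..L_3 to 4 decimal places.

L_1 = √((0.0000−8.0000)² + (5.0000−1.0000)²) = 8.9443
L_2 = √((0.0000−8.0000)² + (0.0000−1.0000)²) = 8.0623
L_3 = √((12.0000−8.0000)² + (5.0000−1.0000)²) = 5.6569

(8.9443, 8.0623, 5.6569)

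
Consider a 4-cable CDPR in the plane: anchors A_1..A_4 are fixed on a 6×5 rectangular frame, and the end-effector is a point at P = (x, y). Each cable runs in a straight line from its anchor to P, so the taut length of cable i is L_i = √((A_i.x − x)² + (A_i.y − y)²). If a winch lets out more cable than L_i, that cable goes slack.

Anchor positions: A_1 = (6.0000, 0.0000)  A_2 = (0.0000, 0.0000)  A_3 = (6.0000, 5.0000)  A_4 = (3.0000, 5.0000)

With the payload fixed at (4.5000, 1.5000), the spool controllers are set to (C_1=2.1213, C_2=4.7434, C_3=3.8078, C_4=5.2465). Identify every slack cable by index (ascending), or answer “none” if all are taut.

4

cable 1: √((1.5000)²+(-1.5000)²)=2.1213, C_1=2.1213: taut
cable 2: √((-4.5000)²+(-1.5000)²)=4.7434, C_2=4.7434: taut
cable 3: √((1.5000)²+(3.5000)²)=3.8079, C_3=3.8078: taut
cable 4: √((-1.5000)²+(3.5000)²)=3.8079, C_4=5.2465: slack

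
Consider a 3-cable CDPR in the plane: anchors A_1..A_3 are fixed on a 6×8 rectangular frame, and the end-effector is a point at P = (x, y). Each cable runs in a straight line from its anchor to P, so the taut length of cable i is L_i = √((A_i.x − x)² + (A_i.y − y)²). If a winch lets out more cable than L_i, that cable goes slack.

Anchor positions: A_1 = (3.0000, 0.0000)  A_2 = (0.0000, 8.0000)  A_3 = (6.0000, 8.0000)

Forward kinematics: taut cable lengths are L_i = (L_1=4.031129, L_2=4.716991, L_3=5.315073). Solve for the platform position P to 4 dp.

(2.5000, 4.0000)

circle eqns → linear via eq_j − eq_1; set c_j = A_j·A_j − L_j²
c_1 = 9.0000+0.0000−16.2500 = -7.2500
6.0000·x − 16.0000·y = c_1−c_2 = -49.0000
-6.0000·x − 16.0000·y = c_1−c_3 = -79.0000
solve first two rows → x=2.5000, y=4.0000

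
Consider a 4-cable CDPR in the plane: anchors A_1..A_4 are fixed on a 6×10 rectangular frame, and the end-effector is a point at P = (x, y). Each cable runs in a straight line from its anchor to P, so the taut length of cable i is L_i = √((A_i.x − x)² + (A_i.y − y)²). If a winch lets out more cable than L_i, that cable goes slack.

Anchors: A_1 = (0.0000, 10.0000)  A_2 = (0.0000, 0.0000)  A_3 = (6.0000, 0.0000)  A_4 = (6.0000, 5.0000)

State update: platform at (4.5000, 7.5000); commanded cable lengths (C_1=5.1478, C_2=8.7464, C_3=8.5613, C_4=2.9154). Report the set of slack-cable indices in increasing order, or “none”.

i=1: geometric 5.1478 vs commanded 5.1478 ⇒ taut
i=2: geometric 8.7464 vs commanded 8.7464 ⇒ taut
i=3: geometric 7.6485 vs commanded 8.5613 ⇒ slack
i=4: geometric 2.9155 vs commanded 2.9154 ⇒ taut

3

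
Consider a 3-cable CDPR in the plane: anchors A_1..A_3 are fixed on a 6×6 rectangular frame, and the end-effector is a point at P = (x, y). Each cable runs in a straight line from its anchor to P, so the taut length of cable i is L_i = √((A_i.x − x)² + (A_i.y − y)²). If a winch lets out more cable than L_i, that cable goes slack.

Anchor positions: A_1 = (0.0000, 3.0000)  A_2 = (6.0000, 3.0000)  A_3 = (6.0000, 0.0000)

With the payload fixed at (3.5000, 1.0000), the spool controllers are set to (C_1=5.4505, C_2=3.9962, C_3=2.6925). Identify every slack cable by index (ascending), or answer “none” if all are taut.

cable 1: L_1 = ‖A_1−P‖ = 4.0311;  C_1 = 5.4505 → slack
cable 2: L_2 = ‖A_2−P‖ = 3.2016;  C_2 = 3.9962 → slack
cable 3: L_3 = ‖A_3−P‖ = 2.6926;  C_3 = 2.6925 → taut

1, 2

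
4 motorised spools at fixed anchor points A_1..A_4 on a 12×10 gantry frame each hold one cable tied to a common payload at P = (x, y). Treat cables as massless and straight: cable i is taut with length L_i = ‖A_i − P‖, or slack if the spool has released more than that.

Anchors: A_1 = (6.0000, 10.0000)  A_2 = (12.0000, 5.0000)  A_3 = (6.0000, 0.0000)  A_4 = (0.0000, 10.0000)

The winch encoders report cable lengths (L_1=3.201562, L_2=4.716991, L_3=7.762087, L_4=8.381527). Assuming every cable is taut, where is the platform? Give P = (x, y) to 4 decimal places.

(8.0000, 7.5000)

expand ‖A_i−P‖²=L_i² and subtract eq 1 (k_i ≔ ‖A_i‖²−L_i²)
k_1 = 36.0000+100.0000−10.2500 = 125.7500
eq1−eq2 → [-12.0000  10.0000]·P = -21.0000
eq1−eq3 → [0.0000  20.0000]·P = 150.0000
eq1−eq4 → [12.0000  0.0000]·P = 96.0000
2×2 solve → P = (8.0000, 7.5000)
check cable 4: ‖A_4−P‖² = 70.2500 ≈ L_4² = 70.2500 ✓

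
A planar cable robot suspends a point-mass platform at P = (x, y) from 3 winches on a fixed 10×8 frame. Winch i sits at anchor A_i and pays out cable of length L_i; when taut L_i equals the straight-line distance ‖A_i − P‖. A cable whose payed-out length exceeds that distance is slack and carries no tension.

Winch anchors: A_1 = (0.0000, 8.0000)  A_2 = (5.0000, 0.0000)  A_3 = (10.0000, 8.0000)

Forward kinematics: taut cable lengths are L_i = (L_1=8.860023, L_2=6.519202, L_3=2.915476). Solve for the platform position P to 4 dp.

each cable: (A_i−P)·(A_i−P) = L_i²; let k_i = ‖A_i‖²−L_i²
k_1 = 0.0000+64.0000−78.5000 = -14.5000
row 1: -10.0000x + 16.0000y = 3.0000  (k_2=-17.5000)
row 2: -20.0000x + 0.0000y = -170.0000  (k_3=155.5000)
Cramer on rows 1–2 → x = 8.5000, y = 5.5000

(8.5000, 5.5000)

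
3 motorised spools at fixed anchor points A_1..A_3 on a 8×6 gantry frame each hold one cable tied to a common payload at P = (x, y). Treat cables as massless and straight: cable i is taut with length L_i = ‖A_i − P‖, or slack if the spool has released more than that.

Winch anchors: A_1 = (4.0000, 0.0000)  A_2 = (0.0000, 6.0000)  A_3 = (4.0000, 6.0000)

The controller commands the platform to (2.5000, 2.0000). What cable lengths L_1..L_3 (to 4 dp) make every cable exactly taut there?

(2.5000, 4.7170, 4.2720)

cable 1: Δx=1.5000, Δy=-2.0000; L_1 = √(Δx²+Δy²) = 2.5000
cable 2: Δx=-2.5000, Δy=4.0000; L_2 = √(Δx²+Δy²) = 4.7170
cable 3: Δx=1.5000, Δy=4.0000; L_3 = √(Δx²+Δy²) = 4.2720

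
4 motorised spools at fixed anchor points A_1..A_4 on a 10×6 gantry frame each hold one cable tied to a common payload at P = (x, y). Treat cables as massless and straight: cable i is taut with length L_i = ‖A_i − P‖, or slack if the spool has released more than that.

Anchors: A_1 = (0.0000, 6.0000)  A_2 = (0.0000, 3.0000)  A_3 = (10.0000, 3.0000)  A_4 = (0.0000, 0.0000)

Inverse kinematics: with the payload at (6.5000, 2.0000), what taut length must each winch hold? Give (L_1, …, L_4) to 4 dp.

(7.6322, 6.5765, 3.6401, 6.8007)

L_1 = √((0.0000−6.5000)² + (6.0000−2.0000)²) = 7.6322
L_2 = √((0.0000−6.5000)² + (3.0000−2.0000)²) = 6.5765
L_3 = √((10.0000−6.5000)² + (3.0000−2.0000)²) = 3.6401
L_4 = √((0.0000−6.5000)² + (0.0000−2.0000)²) = 6.8007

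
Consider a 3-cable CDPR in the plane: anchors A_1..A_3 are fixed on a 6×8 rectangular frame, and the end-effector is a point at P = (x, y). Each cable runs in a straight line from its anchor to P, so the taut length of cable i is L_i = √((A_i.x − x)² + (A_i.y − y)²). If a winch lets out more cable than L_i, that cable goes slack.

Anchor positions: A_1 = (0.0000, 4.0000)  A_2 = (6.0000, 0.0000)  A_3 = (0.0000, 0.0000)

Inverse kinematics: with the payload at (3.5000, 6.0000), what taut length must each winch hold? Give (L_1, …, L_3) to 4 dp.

L_1 = √((0.0000−3.5000)² + (4.0000−6.0000)²) = 4.0311
L_2 = √((6.0000−3.5000)² + (0.0000−6.0000)²) = 6.5000
L_3 = √((0.0000−3.5000)² + (0.0000−6.0000)²) = 6.9462

(4.0311, 6.5000, 6.9462)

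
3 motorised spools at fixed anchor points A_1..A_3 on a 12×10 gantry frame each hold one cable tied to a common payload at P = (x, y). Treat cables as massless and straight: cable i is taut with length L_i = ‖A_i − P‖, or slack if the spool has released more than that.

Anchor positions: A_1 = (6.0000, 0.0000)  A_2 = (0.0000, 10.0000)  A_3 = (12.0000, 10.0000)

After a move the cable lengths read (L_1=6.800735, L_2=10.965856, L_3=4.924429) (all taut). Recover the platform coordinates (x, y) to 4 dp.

expand ‖A_i−P‖²=L_i² and subtract eq 1 (c_i ≔ ‖A_i‖²−L_i²)
c_1 = 36.0000+0.0000−46.2500 = -10.2500
eq1−eq2 → [12.0000  -20.0000]·P = 10.0000
eq1−eq3 → [-12.0000  -20.0000]·P = -230.0000
2×2 solve → P = (10.0000, 5.5000)

(10.0000, 5.5000)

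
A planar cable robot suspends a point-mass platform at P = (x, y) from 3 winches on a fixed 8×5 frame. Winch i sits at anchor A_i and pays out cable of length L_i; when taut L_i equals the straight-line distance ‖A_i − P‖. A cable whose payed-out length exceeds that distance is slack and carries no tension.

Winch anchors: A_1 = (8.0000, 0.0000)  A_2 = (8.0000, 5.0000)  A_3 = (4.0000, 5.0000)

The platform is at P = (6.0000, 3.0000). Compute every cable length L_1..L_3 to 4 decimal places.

(3.6056, 2.8284, 2.8284)

L_1: Δ = A_1−P = (2.0000, -3.0000) → ‖Δ‖ = √13.0000 = 3.6056
L_2: Δ = A_2−P = (2.0000, 2.0000) → ‖Δ‖ = √8.0000 = 2.8284
L_3: Δ = A_3−P = (-2.0000, 2.0000) → ‖Δ‖ = √8.0000 = 2.8284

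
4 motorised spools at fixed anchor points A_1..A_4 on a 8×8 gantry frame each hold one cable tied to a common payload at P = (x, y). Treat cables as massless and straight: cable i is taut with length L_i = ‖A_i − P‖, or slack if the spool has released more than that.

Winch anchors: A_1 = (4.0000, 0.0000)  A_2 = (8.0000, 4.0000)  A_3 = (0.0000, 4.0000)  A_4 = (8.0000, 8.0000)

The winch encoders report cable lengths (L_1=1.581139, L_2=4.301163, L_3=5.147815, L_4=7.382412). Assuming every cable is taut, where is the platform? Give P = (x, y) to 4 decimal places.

each cable: (A_i−P)·(A_i−P) = L_i²; let c_i = ‖A_i‖²−L_i²
c_1 = 16.0000+0.0000−2.5000 = 13.5000
row 1: -8.0000x − 8.0000y = -48.0000  (c_2=61.5000)
row 2: 8.0000x − 8.0000y = 24.0000  (c_3=-10.5000)
row 3: -8.0000x − 16.0000y = -60.0000  (c_4=73.5000)
Cramer on rows 1–2 → x = 4.5000, y = 1.5000
check cable 4: ‖A_4−P‖² = 54.5000 ≈ L_4² = 54.5000 ✓

(4.5000, 1.5000)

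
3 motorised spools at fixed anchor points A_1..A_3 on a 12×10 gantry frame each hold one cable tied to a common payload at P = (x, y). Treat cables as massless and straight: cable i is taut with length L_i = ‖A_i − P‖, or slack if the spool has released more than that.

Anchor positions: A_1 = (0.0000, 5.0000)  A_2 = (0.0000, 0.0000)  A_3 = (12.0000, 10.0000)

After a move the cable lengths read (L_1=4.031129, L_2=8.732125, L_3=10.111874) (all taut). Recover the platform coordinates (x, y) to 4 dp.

(2.0000, 8.5000)

expand ‖A_i−P‖²=L_i² and subtract eq 1 (c_i ≔ ‖A_i‖²−L_i²)
c_1 = 0.0000+25.0000−16.2500 = 8.7500
eq1−eq2 → [0.0000  10.0000]·P = 85.0000
eq1−eq3 → [-24.0000  -10.0000]·P = -133.0000
2×2 solve → P = (2.0000, 8.5000)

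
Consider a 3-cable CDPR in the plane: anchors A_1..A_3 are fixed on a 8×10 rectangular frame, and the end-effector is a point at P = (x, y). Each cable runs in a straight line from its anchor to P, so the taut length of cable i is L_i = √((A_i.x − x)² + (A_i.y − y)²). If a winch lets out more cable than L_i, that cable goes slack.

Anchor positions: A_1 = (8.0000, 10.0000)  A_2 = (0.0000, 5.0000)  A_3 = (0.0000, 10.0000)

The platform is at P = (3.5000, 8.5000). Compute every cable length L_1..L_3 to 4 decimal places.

cable 1: Δx=4.5000, Δy=1.5000; L_1 = √(Δx²+Δy²) = 4.7434
cable 2: Δx=-3.5000, Δy=-3.5000; L_2 = √(Δx²+Δy²) = 4.9497
cable 3: Δx=-3.5000, Δy=1.5000; L_3 = √(Δx²+Δy²) = 3.8079

(4.7434, 4.9497, 3.8079)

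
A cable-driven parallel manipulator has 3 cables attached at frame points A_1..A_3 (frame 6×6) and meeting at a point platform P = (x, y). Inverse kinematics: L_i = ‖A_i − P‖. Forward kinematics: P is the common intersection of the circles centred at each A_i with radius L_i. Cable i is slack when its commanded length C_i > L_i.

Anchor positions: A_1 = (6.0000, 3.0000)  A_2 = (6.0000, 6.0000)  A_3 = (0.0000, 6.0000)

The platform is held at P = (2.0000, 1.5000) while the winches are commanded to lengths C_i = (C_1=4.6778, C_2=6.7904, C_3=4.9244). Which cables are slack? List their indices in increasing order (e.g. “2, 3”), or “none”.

cable 1: L_1 = ‖A_1−P‖ = 4.2720;  C_1 = 4.6778 → slack
cable 2: L_2 = ‖A_2−P‖ = 6.0208;  C_2 = 6.7904 → slack
cable 3: L_3 = ‖A_3−P‖ = 4.9244;  C_3 = 4.9244 → taut

1, 2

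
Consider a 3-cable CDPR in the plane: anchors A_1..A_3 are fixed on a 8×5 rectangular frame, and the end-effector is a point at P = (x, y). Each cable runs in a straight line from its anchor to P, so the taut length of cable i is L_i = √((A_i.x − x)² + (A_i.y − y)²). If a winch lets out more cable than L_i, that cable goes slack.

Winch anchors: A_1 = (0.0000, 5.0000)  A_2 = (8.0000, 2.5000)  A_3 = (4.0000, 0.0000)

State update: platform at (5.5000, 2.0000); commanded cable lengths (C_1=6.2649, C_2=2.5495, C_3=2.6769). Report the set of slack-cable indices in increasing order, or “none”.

i=1: geometric 6.2650 vs commanded 6.2649 ⇒ taut
i=2: geometric 2.5495 vs commanded 2.5495 ⇒ taut
i=3: geometric 2.5000 vs commanded 2.6769 ⇒ slack

3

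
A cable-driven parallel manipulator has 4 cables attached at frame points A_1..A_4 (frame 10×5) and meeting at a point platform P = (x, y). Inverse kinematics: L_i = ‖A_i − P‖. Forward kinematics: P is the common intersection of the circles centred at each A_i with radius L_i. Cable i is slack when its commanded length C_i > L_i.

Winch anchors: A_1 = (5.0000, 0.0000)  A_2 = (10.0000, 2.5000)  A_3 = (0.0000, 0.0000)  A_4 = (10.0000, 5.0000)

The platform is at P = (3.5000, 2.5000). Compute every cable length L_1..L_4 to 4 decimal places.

(2.9155, 6.5000, 4.3012, 6.9642)

L_1 = √((5.0000−3.5000)² + (0.0000−2.5000)²) = 2.9155
L_2 = √((10.0000−3.5000)² + (2.5000−2.5000)²) = 6.5000
L_3 = √((0.0000−3.5000)² + (0.0000−2.5000)²) = 4.3012
L_4 = √((10.0000−3.5000)² + (5.0000−2.5000)²) = 6.9642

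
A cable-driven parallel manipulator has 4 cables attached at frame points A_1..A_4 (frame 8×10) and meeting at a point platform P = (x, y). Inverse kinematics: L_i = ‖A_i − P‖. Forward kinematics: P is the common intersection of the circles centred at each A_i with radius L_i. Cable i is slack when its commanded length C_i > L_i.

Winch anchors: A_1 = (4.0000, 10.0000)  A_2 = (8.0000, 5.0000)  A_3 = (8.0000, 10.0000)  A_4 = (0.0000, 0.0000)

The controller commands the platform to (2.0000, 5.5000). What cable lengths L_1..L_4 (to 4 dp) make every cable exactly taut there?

(4.9244, 6.0208, 7.5000, 5.8523)

L_1: Δ = A_1−P = (2.0000, 4.5000) → ‖Δ‖ = √24.2500 = 4.9244
L_2: Δ = A_2−P = (6.0000, -0.5000) → ‖Δ‖ = √36.2500 = 6.0208
L_3: Δ = A_3−P = (6.0000, 4.5000) → ‖Δ‖ = √56.2500 = 7.5000
L_4: Δ = A_4−P = (-2.0000, -5.5000) → ‖Δ‖ = √34.2500 = 5.8523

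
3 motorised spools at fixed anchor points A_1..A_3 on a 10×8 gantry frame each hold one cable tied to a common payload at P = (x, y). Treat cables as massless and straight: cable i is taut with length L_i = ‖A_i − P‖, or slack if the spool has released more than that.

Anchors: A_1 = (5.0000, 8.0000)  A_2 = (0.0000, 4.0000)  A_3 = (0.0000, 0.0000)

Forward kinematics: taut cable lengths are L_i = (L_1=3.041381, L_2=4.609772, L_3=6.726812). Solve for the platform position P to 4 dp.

(4.5000, 5.0000)

expand ‖A_i−P‖²=L_i² and subtract eq 1 (k_i ≔ ‖A_i‖²−L_i²)
k_1 = 25.0000+64.0000−9.2500 = 79.7500
eq1−eq2 → [10.0000  8.0000]·P = 85.0000
eq1−eq3 → [10.0000  16.0000]·P = 125.0000
2×2 solve → P = (4.5000, 5.0000)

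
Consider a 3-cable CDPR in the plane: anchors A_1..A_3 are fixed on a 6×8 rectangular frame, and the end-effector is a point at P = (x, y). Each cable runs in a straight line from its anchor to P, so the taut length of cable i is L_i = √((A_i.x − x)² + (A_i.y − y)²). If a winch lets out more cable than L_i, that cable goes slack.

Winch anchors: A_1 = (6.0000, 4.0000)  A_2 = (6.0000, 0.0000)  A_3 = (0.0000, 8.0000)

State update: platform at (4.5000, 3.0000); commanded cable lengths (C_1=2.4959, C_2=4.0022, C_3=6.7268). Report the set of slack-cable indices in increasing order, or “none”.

cable 1: √((1.5000)²+(1.0000)²)=1.8028, C_1=2.4959: slack
cable 2: √((1.5000)²+(-3.0000)²)=3.3541, C_2=4.0022: slack
cable 3: √((-4.5000)²+(5.0000)²)=6.7268, C_3=6.7268: taut

1, 2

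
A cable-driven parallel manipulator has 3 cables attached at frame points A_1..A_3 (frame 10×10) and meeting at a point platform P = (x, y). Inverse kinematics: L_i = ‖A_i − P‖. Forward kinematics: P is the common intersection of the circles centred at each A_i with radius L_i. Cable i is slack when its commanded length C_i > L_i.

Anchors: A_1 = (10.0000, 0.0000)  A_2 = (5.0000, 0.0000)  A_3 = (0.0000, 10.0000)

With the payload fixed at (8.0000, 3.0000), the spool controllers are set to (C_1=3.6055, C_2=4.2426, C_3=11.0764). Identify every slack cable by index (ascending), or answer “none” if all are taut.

3

cable 1: L_1 = ‖A_1−P‖ = 3.6056;  C_1 = 3.6055 → taut
cable 2: L_2 = ‖A_2−P‖ = 4.2426;  C_2 = 4.2426 → taut
cable 3: L_3 = ‖A_3−P‖ = 10.6301;  C_3 = 11.0764 → slack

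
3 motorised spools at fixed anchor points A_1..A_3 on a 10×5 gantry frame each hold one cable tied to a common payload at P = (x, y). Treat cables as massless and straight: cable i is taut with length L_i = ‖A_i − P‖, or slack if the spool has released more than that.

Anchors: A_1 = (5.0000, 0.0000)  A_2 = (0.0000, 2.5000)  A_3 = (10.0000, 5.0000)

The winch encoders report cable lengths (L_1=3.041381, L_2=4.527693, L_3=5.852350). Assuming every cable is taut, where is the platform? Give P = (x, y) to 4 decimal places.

(4.5000, 3.0000)

expand ‖A_i−P‖²=L_i² and subtract eq 1 (k_i ≔ ‖A_i‖²−L_i²)
k_1 = 25.0000+0.0000−9.2500 = 15.7500
eq1−eq2 → [10.0000  -5.0000]·P = 30.0000
eq1−eq3 → [-10.0000  -10.0000]·P = -75.0000
2×2 solve → P = (4.5000, 3.0000)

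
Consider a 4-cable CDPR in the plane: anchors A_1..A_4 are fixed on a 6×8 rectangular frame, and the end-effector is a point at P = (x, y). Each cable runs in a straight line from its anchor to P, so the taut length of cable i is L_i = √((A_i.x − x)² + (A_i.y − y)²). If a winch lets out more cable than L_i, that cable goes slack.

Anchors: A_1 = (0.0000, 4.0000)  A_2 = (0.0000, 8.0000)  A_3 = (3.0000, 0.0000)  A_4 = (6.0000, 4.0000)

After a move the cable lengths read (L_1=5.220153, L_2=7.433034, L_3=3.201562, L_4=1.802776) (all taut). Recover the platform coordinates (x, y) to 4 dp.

(5.0000, 2.5000)

circle eqns → linear via eq_j − eq_1; set q_j = A_j·A_j − L_j²
q_1 = 0.0000+16.0000−27.2500 = -11.2500
0.0000·x − 8.0000·y = q_1−q_2 = -20.0000
-6.0000·x + 8.0000·y = q_1−q_3 = -10.0000
-12.0000·x + 0.0000·y = q_1−q_4 = -60.0000
solve first two rows → x=5.0000, y=2.5000
check cable 4: ‖A_4−P‖² = 3.2500 ≈ L_4² = 3.2500 ✓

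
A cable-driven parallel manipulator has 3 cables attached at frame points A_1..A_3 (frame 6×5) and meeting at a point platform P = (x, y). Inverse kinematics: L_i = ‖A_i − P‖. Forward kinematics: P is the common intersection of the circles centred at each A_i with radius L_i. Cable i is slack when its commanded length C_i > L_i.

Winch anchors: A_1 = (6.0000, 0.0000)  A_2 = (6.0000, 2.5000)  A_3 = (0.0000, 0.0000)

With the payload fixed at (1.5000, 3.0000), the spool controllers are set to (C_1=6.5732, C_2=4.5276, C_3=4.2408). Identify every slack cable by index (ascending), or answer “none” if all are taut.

1, 3

cable 1: L_1 = ‖A_1−P‖ = 5.4083;  C_1 = 6.5732 → slack
cable 2: L_2 = ‖A_2−P‖ = 4.5277;  C_2 = 4.5276 → taut
cable 3: L_3 = ‖A_3−P‖ = 3.3541;  C_3 = 4.2408 → slack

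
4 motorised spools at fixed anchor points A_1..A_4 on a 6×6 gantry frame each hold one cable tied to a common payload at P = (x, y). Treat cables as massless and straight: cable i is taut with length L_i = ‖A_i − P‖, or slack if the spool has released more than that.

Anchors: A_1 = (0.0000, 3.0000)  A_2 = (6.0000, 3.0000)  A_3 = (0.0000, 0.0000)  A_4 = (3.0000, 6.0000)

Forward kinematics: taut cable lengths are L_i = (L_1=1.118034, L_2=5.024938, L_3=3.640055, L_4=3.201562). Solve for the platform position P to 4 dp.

(1.0000, 3.5000)

expand ‖A_i−P‖²=L_i² and subtract eq 1 (k_i ≔ ‖A_i‖²−L_i²)
k_1 = 0.0000+9.0000−1.2500 = 7.7500
eq1−eq2 → [-12.0000  0.0000]·P = -12.0000
eq1−eq3 → [0.0000  6.0000]·P = 21.0000
eq1−eq4 → [-6.0000  -6.0000]·P = -27.0000
2×2 solve → P = (1.0000, 3.5000)
check cable 4: ‖A_4−P‖² = 10.2500 ≈ L_4² = 10.2500 ✓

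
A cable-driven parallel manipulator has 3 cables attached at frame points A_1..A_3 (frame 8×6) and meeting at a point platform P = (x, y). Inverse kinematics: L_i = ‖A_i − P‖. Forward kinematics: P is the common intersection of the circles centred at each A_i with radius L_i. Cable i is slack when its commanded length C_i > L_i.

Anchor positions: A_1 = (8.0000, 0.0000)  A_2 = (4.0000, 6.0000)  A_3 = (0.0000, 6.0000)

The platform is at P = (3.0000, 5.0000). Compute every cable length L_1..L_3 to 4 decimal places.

L_1 = √((8.0000−3.0000)² + (0.0000−5.0000)²) = 7.0711
L_2 = √((4.0000−3.0000)² + (6.0000−5.0000)²) = 1.4142
L_3 = √((0.0000−3.0000)² + (6.0000−5.0000)²) = 3.1623

(7.0711, 1.4142, 3.1623)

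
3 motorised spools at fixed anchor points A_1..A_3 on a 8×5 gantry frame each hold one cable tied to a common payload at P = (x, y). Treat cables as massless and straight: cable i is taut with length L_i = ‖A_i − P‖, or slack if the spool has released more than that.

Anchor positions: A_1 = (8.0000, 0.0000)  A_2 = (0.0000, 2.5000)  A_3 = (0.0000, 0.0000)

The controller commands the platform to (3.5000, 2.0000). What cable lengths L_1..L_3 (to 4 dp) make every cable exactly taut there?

cable 1: Δx=4.5000, Δy=-2.0000; L_1 = √(Δx²+Δy²) = 4.9244
cable 2: Δx=-3.5000, Δy=0.5000; L_2 = √(Δx²+Δy²) = 3.5355
cable 3: Δx=-3.5000, Δy=-2.0000; L_3 = √(Δx²+Δy²) = 4.0311

(4.9244, 3.5355, 4.0311)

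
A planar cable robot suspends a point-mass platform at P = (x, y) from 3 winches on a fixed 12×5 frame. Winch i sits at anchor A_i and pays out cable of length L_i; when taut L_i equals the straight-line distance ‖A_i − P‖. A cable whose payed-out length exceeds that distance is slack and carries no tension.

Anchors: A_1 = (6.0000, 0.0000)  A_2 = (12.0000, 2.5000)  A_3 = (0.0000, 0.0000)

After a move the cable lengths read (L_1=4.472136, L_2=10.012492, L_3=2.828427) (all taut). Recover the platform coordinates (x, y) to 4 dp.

circle eqns → linear via eq_j − eq_1; set k_j = A_j·A_j − L_j²
k_1 = 36.0000+0.0000−20.0000 = 16.0000
-12.0000·x − 5.0000·y = k_1−k_2 = -34.0000
12.0000·x + 0.0000·y = k_1−k_3 = 24.0000
solve first two rows → x=2.0000, y=2.0000

(2.0000, 2.0000)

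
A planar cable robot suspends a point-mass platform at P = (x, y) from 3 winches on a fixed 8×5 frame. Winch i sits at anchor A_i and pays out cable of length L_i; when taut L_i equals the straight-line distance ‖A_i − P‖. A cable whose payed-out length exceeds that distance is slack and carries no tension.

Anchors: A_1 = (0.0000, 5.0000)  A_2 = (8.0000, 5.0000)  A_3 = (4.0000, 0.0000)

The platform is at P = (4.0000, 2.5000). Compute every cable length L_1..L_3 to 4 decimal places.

L_1 = √((0.0000−4.0000)² + (5.0000−2.5000)²) = 4.7170
L_2 = √((8.0000−4.0000)² + (5.0000−2.5000)²) = 4.7170
L_3 = √((4.0000−4.0000)² + (0.0000−2.5000)²) = 2.5000

(4.7170, 4.7170, 2.5000)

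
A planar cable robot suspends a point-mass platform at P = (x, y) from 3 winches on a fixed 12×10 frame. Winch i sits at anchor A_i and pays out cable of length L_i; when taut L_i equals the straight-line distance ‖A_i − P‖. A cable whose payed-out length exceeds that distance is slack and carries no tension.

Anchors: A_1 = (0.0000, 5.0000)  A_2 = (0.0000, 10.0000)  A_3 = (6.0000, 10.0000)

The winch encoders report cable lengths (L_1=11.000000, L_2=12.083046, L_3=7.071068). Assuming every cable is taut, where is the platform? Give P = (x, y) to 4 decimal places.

expand ‖A_i−P‖²=L_i² and subtract eq 1 (q_i ≔ ‖A_i‖²−L_i²)
q_1 = 0.0000+25.0000−121.0000 = -96.0000
eq1−eq2 → [0.0000  -10.0000]·P = -50.0000
eq1−eq3 → [-12.0000  -10.0000]·P = -182.0000
2×2 solve → P = (11.0000, 5.0000)

(11.0000, 5.0000)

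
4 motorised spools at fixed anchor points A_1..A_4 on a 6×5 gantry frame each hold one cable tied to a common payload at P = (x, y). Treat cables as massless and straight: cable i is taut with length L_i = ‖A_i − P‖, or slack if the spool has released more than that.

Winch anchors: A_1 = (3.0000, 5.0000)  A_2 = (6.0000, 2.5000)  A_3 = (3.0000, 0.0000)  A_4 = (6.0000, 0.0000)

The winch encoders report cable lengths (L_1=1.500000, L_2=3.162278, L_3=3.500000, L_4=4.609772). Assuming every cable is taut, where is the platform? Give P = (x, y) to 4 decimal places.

expand ‖A_i−P‖²=L_i² and subtract eq 1 (k_i ≔ ‖A_i‖²−L_i²)
k_1 = 9.0000+25.0000−2.2500 = 31.7500
eq1−eq2 → [-6.0000  5.0000]·P = -0.5000
eq1−eq3 → [0.0000  10.0000]·P = 35.0000
eq1−eq4 → [-6.0000  10.0000]·P = 17.0000
2×2 solve → P = (3.0000, 3.5000)
check cable 4: ‖A_4−P‖² = 21.2500 ≈ L_4² = 21.2500 ✓

(3.0000, 3.5000)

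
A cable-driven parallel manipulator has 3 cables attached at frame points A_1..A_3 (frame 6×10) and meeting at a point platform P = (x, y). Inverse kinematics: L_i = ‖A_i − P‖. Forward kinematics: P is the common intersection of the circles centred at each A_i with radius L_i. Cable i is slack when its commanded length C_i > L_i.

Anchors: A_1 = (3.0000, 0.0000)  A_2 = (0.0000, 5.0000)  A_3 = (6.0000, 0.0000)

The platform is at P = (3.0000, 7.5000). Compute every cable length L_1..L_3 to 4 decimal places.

L_1: Δ = A_1−P = (0.0000, -7.5000) → ‖Δ‖ = √56.2500 = 7.5000
L_2: Δ = A_2−P = (-3.0000, -2.5000) → ‖Δ‖ = √15.2500 = 3.9051
L_3: Δ = A_3−P = (3.0000, -7.5000) → ‖Δ‖ = √65.2500 = 8.0777

(7.5000, 3.9051, 8.0777)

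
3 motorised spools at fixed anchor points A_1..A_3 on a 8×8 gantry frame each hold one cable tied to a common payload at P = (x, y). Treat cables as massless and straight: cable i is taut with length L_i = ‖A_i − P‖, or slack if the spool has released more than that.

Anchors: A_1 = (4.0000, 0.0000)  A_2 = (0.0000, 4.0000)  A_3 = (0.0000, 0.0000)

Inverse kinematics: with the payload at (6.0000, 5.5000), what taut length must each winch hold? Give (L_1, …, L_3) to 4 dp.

(5.8523, 6.1847, 8.1394)

cable 1: Δx=-2.0000, Δy=-5.5000; L_1 = √(Δx²+Δy²) = 5.8523
cable 2: Δx=-6.0000, Δy=-1.5000; L_2 = √(Δx²+Δy²) = 6.1847
cable 3: Δx=-6.0000, Δy=-5.5000; L_3 = √(Δx²+Δy²) = 8.1394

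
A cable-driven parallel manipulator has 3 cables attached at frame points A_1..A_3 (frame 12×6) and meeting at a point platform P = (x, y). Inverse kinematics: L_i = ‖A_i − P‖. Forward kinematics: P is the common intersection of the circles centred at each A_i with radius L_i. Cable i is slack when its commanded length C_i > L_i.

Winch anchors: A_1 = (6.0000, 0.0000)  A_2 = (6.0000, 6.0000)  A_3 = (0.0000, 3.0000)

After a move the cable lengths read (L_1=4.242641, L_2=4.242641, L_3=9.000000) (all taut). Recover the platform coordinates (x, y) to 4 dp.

circle eqns → linear via eq_j − eq_1; set q_j = A_j·A_j − L_j²
q_1 = 36.0000+0.0000−18.0000 = 18.0000
0.0000·x − 12.0000·y = q_1−q_2 = -36.0000
12.0000·x − 6.0000·y = q_1−q_3 = 90.0000
solve first two rows → x=9.0000, y=3.0000

(9.0000, 3.0000)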